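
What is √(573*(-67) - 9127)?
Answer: I*√47518 ≈ 217.99*I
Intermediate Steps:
√(573*(-67) - 9127) = √(-38391 - 9127) = √(-47518) = I*√47518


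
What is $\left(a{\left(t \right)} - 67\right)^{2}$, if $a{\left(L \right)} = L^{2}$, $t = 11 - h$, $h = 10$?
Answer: $4356$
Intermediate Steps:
$t = 1$ ($t = 11 - 10 = 1$)
$\left(a{\left(t \right)} - 67\right)^{2} = \left(1^{2} - 67\right)^{2} = \left(1 - 67\right)^{2} = \left(-66\right)^{2} = 4356$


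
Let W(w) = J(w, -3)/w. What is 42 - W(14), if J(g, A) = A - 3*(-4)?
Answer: 579/14 ≈ 41.357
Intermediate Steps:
J(g, A) = 12 + A (J(g, A) = A + 12 = 12 + A)
W(w) = 9/w (W(w) = (12 - 3)/w = 9/w)
42 - W(14) = 42 - 9/14 = 579/14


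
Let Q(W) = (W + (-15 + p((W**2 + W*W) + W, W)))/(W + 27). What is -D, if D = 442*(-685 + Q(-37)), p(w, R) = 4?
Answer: 1503242/5 ≈ 3.0065e+5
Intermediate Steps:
Q(W) = (-11 + W)/(27 + W) (Q(W) = (W + (-15 + 4))/(W + 27) = (W - 11)/(27 + W) = (-11 + W)/(27 + W))
D = -1503242/5 (D = 442*(-685 + (-11 - 37)/(27 - 37)) = 442*(-685 - 48/(-10)) = 442*(-685 - 1/10*(-48)) = 442*(-685 + 24/5) = 442*(-3401/5) = -1503242/5 ≈ -3.0065e+5)
-D = -1*(-1503242/5) = 1503242/5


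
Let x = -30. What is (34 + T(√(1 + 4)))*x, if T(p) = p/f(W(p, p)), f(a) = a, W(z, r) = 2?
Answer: -1020 - 15*√5 ≈ -1053.5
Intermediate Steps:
T(p) = p/2
(34 + T(√(1 + 4)))*x = (34 + √(1 + 4)/2)*(-30) = (34 + √5/2)*(-30) = -1020 - 15*√5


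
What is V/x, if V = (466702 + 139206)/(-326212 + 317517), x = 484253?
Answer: -605908/4210579835 ≈ -0.00014390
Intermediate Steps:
V = -605908/8695 (V = 605908/(-8695) = 605908*(-1/8695) = -605908/8695 ≈ -69.685)
V/x = -605908/8695/484253 = -605908/8695*1/484253 = -605908/4210579835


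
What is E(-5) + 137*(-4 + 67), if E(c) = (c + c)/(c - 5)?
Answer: 8632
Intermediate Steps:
E(c) = 2*c/(-5 + c) (E(c) = (2*c)/(-5 + c) = 2*c/(-5 + c))
E(-5) + 137*(-4 + 67) = 2*(-5)/(-5 - 5) + 137*(-4 + 67) = 2*(-5)/(-10) + 137*63 = 2*(-5)*(-⅒) + 8631 = 1 + 8631 = 8632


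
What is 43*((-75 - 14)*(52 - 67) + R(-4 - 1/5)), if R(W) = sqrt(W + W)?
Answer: 57405 + 43*I*sqrt(210)/5 ≈ 57405.0 + 124.63*I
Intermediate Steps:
R(W) = sqrt(2)*sqrt(W) (R(W) = sqrt(2*W) = sqrt(2)*sqrt(W))
43*((-75 - 14)*(52 - 67) + R(-4 - 1/5)) = 43*((-75 - 14)*(52 - 67) + sqrt(2)*sqrt(-4 - 1/5)) = 43*(-89*(-15) + sqrt(2)*sqrt(-4 - 1*1/5)) = 43*(1335 + sqrt(2)*sqrt(-4 - 1/5)) = 43*(1335 + sqrt(2)*sqrt(-21/5)) = 43*(1335 + sqrt(2)*(I*sqrt(105)/5)) = 43*(1335 + I*sqrt(210)/5) = 57405 + 43*I*sqrt(210)/5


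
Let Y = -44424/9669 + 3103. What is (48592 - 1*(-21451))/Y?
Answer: 225748589/9986161 ≈ 22.606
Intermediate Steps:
Y = 9986161/3223 (Y = -44424*1/9669 + 3103 = -14808/3223 + 3103 = 9986161/3223 ≈ 3098.4)
(48592 - 1*(-21451))/Y = (48592 - 1*(-21451))/(9986161/3223) = (48592 + 21451)*(3223/9986161) = 70043*(3223/9986161) = 225748589/9986161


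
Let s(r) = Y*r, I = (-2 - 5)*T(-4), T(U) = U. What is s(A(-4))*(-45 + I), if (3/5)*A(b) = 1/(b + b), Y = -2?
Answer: -85/12 ≈ -7.0833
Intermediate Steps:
A(b) = 5/(6*b) (A(b) = 5/(3*(b + b)) = 5/(3*((2*b))) = 5*(1/(2*b))/3 = 5/(6*b))
I = 28 (I = (-2 - 5)*(-4) = -7*(-4) = 28)
s(r) = -2*r
s(A(-4))*(-45 + I) = (-5/(3*(-4)))*(-45 + 28) = -5*(-1)/(3*4)*(-17) = -2*(-5/24)*(-17) = (5/12)*(-17) = -85/12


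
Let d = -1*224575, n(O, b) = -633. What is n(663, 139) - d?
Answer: 223942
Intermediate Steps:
d = -224575
n(663, 139) - d = -633 - 1*(-224575) = -633 + 224575 = 223942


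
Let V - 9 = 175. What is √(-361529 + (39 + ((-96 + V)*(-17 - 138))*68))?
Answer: I*√1289010 ≈ 1135.3*I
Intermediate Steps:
V = 184 (V = 9 + 175 = 184)
√(-361529 + (39 + ((-96 + V)*(-17 - 138))*68)) = √(-361529 + (39 + ((-96 + 184)*(-17 - 138))*68)) = √(-361529 + (39 + (88*(-155))*68)) = √(-361529 + (39 - 13640*68)) = √(-361529 + (39 - 927520)) = √(-361529 - 927481) = √(-1289010) = I*√1289010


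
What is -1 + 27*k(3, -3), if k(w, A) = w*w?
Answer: 242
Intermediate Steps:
k(w, A) = w²
-1 + 27*k(3, -3) = -1 + 27*3² = -1 + 27*9 = -1 + 243 = 242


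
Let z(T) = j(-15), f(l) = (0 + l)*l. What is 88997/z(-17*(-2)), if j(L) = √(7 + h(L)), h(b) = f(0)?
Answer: 88997*√7/7 ≈ 33638.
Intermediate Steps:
f(l) = l² (f(l) = l*l = l²)
h(b) = 0 (h(b) = 0² = 0)
j(L) = √7 (j(L) = √(7 + 0) = √7)
z(T) = √7
88997/z(-17*(-2)) = 88997/(√7) = 88997*(√7/7) = 88997*√7/7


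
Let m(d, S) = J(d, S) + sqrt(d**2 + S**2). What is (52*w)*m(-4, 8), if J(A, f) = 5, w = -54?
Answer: -14040 - 11232*sqrt(5) ≈ -39156.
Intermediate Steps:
m(d, S) = 5 + sqrt(S**2 + d**2) (m(d, S) = 5 + sqrt(d**2 + S**2) = 5 + sqrt(S**2 + d**2))
(52*w)*m(-4, 8) = (52*(-54))*(5 + sqrt(8**2 + (-4)**2)) = -2808*(5 + sqrt(64 + 16)) = -2808*(5 + sqrt(80)) = -2808*(5 + 4*sqrt(5)) = -14040 - 11232*sqrt(5)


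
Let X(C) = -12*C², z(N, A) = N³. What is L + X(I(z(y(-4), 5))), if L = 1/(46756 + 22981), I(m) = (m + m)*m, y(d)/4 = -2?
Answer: -230029927158644735/69737 ≈ -3.2985e+12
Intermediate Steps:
y(d) = -8 (y(d) = 4*(-2) = -8)
I(m) = 2*m² (I(m) = (2*m)*m = 2*m²)
L = 1/69737 ≈ 1.4340e-5
L + X(I(z(y(-4), 5))) = 1/69737 - 12*(2*((-8)³)²)² = 1/69737 - 12*(2*(-512)²)² = 1/69737 - 12*(2*262144)² = 1/69737 - 12*524288² = 1/69737 - 12*274877906944 = 1/69737 - 3298534883328 = -230029927158644735/69737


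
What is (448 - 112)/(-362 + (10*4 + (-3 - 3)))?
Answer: -42/41 ≈ -1.0244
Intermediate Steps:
(448 - 112)/(-362 + (10*4 + (-3 - 3))) = 336/(-362 + (40 - 6)) = 336/(-362 + 34) = 336/(-328) = 336*(-1/328) = -42/41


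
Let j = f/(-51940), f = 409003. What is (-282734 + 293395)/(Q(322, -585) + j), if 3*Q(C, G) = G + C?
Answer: -4843140/43403 ≈ -111.59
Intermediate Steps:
Q(C, G) = C/3 + G/3 (Q(C, G) = (G + C)/3 = (C + G)/3 = C/3 + G/3)
j = -8347/1060 (j = 409003/(-51940) = 409003*(-1/51940) = -8347/1060 ≈ -7.8745)
(-282734 + 293395)/(Q(322, -585) + j) = (-282734 + 293395)/(((1/3)*322 + (1/3)*(-585)) - 8347/1060) = 10661/((322/3 - 195) - 8347/1060) = 10661/(-263/3 - 8347/1060) = 10661/(-303821/3180) = 10661*(-3180/303821) = -4843140/43403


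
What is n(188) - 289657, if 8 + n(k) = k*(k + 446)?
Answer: -170473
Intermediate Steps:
n(k) = -8 + k*(446 + k) (n(k) = -8 + k*(k + 446) = -8 + k*(446 + k))
n(188) - 289657 = (-8 + 188² + 446*188) - 289657 = (-8 + 35344 + 83848) - 289657 = 119184 - 289657 = -170473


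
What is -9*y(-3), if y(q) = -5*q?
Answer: -135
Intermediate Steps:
-9*y(-3) = -9*(-5*(-3)) = -9*15 = -1*135 = -135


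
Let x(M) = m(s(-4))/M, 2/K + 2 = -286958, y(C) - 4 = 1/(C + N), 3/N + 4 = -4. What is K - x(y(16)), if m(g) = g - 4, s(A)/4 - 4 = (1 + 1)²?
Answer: -125545127/18221960 ≈ -6.8898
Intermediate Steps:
N = -3/8 (N = 3/(-4 - 4) = 3/(-8) = 3*(-⅛) = -3/8 ≈ -0.37500)
s(A) = 32 (s(A) = 16 + 4*(1 + 1)² = 16 + 4*2² = 16 + 4*4 = 16 + 16 = 32)
y(C) = 4 + 1/(-3/8 + C) (y(C) = 4 + 1/(C - 3/8) = 4 + 1/(-3/8 + C))
m(g) = -4 + g
K = -1/143480 (K = 2/(-2 - 286958) = 2/(-286960) = 2*(-1/286960) = -1/143480 ≈ -6.9696e-6)
x(M) = 28/M (x(M) = (-4 + 32)/M = 28/M)
K - x(y(16)) = -1/143480 - 28/(4*(-1 + 8*16)/(-3 + 8*16)) = -1/143480 - 28/(4*(-1 + 128)/(-3 + 128)) = -1/143480 - 28/(4*127/125) = -1/143480 - 28/(4*(1/125)*127) = -1/143480 - 28/508/125 = -1/143480 - 28*125/508 = -1/143480 - 1*875/127 = -1/143480 - 875/127 = -125545127/18221960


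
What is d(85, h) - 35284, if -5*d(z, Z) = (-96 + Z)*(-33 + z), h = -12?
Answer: -170804/5 ≈ -34161.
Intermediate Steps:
d(z, Z) = -(-96 + Z)*(-33 + z)/5
d(85, h) - 35284 = (-3168/5 + (33/5)*(-12) + (96/5)*85 - ⅕*(-12)*85) - 35284 = (-3168/5 - 396/5 + 1632 + 204) - 35284 = 5616/5 - 35284 = -170804/5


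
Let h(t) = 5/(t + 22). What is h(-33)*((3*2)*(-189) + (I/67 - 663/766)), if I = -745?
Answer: 26733745/51322 ≈ 520.90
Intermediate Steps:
h(t) = 5/(22 + t)
h(-33)*((3*2)*(-189) + (I/67 - 663/766)) = (5/(22 - 33))*((3*2)*(-189) + (-745/67 - 663/766)) = (5/(-11))*(6*(-189) + (-745*1/67 - 663*1/766)) = (5*(-1/11))*(-1134 + (-745/67 - 663/766)) = -5*(-1134 - 615091/51322)/11 = -5/11*(-58814239/51322) = 26733745/51322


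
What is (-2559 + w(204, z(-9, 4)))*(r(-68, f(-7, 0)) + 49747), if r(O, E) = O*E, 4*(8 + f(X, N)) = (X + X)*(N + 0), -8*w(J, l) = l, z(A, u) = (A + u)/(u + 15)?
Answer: -19561338233/152 ≈ -1.2869e+8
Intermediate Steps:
z(A, u) = (A + u)/(15 + u)
w(J, l) = -l/8
f(X, N) = -8 + N*X/2 (f(X, N) = -8 + ((X + X)*(N + 0))/4 = -8 + ((2*X)*N)/4 = -8 + (2*N*X)/4 = -8 + N*X/2)
r(O, E) = E*O
(-2559 + w(204, z(-9, 4)))*(r(-68, f(-7, 0)) + 49747) = (-2559 - (-9 + 4)/(8*(15 + 4)))*((-8 + (½)*0*(-7))*(-68) + 49747) = (-2559 - (-5)/(8*19))*((-8 + 0)*(-68) + 49747) = (-2559 - (-5)/152)*(-8*(-68) + 49747) = (-2559 - ⅛*(-5/19))*(544 + 49747) = (-2559 + 5/152)*50291 = -388963/152*50291 = -19561338233/152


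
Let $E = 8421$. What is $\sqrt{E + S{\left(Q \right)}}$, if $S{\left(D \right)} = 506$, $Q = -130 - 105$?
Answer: $\sqrt{8927} \approx 94.483$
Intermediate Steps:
$Q = -235$ ($Q = -130 - 105 = -235$)
$\sqrt{E + S{\left(Q \right)}} = \sqrt{8421 + 506} = \sqrt{8927}$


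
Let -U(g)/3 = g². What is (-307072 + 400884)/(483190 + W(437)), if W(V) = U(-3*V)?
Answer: -93812/4672973 ≈ -0.020075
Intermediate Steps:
U(g) = -3*g²
W(V) = -27*V² (W(V) = -3*9*V² = -27*V²)
(-307072 + 400884)/(483190 + W(437)) = (-307072 + 400884)/(483190 - 27*437²) = 93812/(483190 - 27*190969) = 93812/(483190 - 5156163) = 93812/(-4672973) = 93812*(-1/4672973) = -93812/4672973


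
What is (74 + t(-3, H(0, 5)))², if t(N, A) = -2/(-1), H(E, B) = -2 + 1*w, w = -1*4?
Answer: 5776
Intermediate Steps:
w = -4
H(E, B) = -6 (H(E, B) = -2 + 1*(-4) = -2 - 4 = -6)
t(N, A) = 2 (t(N, A) = -2*(-1) = 2)
(74 + t(-3, H(0, 5)))² = (74 + 2)² = 76² = 5776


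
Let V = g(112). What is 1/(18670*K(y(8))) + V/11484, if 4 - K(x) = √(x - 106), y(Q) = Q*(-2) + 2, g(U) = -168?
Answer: -8885963/607484460 + I*√30/1269560 ≈ -0.014627 + 4.3143e-6*I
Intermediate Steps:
y(Q) = 2 - 2*Q (y(Q) = -2*Q + 2 = 2 - 2*Q)
V = -168
K(x) = 4 - √(-106 + x) (K(x) = 4 - √(x - 106) = 4 - √(-106 + x))
1/(18670*K(y(8))) + V/11484 = 1/(18670*(4 - √(-106 + (2 - 2*8)))) - 168/11484 = 1/(18670*(4 - √(-106 + (2 - 16)))) - 168*1/11484 = 1/(18670*(4 - √(-106 - 14))) - 14/957 = 1/(18670*(4 - √(-120))) - 14/957 = 1/(18670*(4 - 2*I*√30)) - 14/957 = -14/957 + 1/(18670*(4 - 2*I*√30))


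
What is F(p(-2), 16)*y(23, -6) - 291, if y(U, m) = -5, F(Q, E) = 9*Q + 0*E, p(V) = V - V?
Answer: -291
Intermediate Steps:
p(V) = 0
F(Q, E) = 9*Q (F(Q, E) = 9*Q + 0 = 9*Q)
F(p(-2), 16)*y(23, -6) - 291 = (9*0)*(-5) - 291 = 0*(-5) - 291 = 0 - 291 = -291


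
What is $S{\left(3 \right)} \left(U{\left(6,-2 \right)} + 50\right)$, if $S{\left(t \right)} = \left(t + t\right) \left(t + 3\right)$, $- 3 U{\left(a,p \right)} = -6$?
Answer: $1872$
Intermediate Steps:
$U{\left(a,p \right)} = 2$ ($U{\left(a,p \right)} = \left(- \frac{1}{3}\right) \left(-6\right) = 2$)
$S{\left(t \right)} = 2 t \left(3 + t\right)$
$S{\left(3 \right)} \left(U{\left(6,-2 \right)} + 50\right) = 2 \cdot 3 \left(3 + 3\right) \left(2 + 50\right) = 2 \cdot 3 \cdot 6 \cdot 52 = 36 \cdot 52 = 1872$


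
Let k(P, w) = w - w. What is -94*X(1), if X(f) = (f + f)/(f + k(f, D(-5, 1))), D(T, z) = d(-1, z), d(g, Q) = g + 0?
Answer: -188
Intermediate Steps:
d(g, Q) = g
D(T, z) = -1
k(P, w) = 0
X(f) = 2 (X(f) = (f + f)/(f + 0) = (2*f)/f = 2)
-94*X(1) = -94*2 = -188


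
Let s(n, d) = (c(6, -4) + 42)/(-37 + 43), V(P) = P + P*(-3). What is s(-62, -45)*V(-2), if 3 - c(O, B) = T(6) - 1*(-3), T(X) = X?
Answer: 24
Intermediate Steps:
V(P) = -2*P (V(P) = P - 3*P = -2*P)
c(O, B) = -6 (c(O, B) = 3 - (6 - 1*(-3)) = 3 - (6 + 3) = 3 - 1*9 = 3 - 9 = -6)
s(n, d) = 6 (s(n, d) = (-6 + 42)/(-37 + 43) = 36/6 = 36*(⅙) = 6)
s(-62, -45)*V(-2) = 6*(-2*(-2)) = 6*4 = 24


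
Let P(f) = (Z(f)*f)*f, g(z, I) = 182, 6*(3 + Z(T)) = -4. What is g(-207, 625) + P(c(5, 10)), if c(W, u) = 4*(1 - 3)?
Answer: -158/3 ≈ -52.667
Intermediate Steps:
Z(T) = -11/3 (Z(T) = -3 + (1/6)*(-4) = -3 - 2/3 = -11/3)
c(W, u) = -8 (c(W, u) = 4*(-2) = -8)
P(f) = -11*f**2/3 (P(f) = (-11*f/3)*f = -11*f**2/3)
g(-207, 625) + P(c(5, 10)) = 182 - 11/3*(-8)**2 = 182 - 11/3*64 = 182 - 704/3 = -158/3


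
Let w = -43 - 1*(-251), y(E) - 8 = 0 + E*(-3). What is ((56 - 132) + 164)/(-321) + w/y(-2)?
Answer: 32768/2247 ≈ 14.583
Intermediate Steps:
y(E) = 8 - 3*E (y(E) = 8 + (0 + E*(-3)) = 8 + (0 - 3*E) = 8 - 3*E)
w = 208 (w = -43 + 251 = 208)
((56 - 132) + 164)/(-321) + w/y(-2) = ((56 - 132) + 164)/(-321) + 208/(8 - 3*(-2)) = (-76 + 164)*(-1/321) + 208/(8 + 6) = 88*(-1/321) + 208/14 = -88/321 + 208*(1/14) = -88/321 + 104/7 = 32768/2247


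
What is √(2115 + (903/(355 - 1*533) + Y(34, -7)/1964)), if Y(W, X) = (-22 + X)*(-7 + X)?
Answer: 2*√1007379194417/43699 ≈ 45.936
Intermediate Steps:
√(2115 + (903/(355 - 1*533) + Y(34, -7)/1964)) = √(2115 + (903/(355 - 1*533) + (154 + (-7)² - 29*(-7))/1964)) = √(2115 + (903/(355 - 533) + (154 + 49 + 203)*(1/1964))) = √(2115 + (903/(-178) + 406*(1/1964))) = √(2115 + (903*(-1/178) + 203/982)) = √(2115 + (-903/178 + 203/982)) = √(2115 - 212653/43699) = √(92210732/43699) = 2*√1007379194417/43699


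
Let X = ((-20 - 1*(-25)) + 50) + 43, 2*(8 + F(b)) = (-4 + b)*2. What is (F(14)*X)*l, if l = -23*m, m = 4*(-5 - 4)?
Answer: 162288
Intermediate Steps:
m = -36 (m = 4*(-9) = -36)
F(b) = -12 + b (F(b) = -8 + ((-4 + b)*2)/2 = -8 + (-8 + 2*b)/2 = -8 + (-4 + b) = -12 + b)
l = 828 (l = -23*(-36) = 828)
X = 98 (X = ((-20 + 25) + 50) + 43 = (5 + 50) + 43 = 55 + 43 = 98)
(F(14)*X)*l = ((-12 + 14)*98)*828 = (2*98)*828 = 196*828 = 162288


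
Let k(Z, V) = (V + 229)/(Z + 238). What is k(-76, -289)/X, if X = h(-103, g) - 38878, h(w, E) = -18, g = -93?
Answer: 5/525096 ≈ 9.5221e-6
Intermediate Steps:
k(Z, V) = (229 + V)/(238 + Z)
X = -38896 (X = -18 - 38878 = -38896)
k(-76, -289)/X = ((229 - 289)/(238 - 76))/(-38896) = (-60/162)*(-1/38896) = ((1/162)*(-60))*(-1/38896) = -10/27*(-1/38896) = 5/525096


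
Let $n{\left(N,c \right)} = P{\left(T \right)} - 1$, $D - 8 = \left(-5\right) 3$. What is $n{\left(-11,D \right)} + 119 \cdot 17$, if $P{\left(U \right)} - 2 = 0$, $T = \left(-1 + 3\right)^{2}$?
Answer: $2024$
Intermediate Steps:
$T = 4$ ($T = 2^{2} = 4$)
$P{\left(U \right)} = 2$ ($P{\left(U \right)} = 2 + 0 = 2$)
$D = -7$ ($D = 8 - 15 = -7$)
$n{\left(N,c \right)} = 1$ ($n{\left(N,c \right)} = 2 - 1 = 1$)
$n{\left(-11,D \right)} + 119 \cdot 17 = 1 + 119 \cdot 17 = 1 + 2023 = 2024$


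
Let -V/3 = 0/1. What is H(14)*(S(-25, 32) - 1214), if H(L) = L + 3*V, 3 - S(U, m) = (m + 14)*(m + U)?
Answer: -21462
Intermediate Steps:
S(U, m) = 3 - (14 + m)*(U + m) (S(U, m) = 3 - (m + 14)*(m + U) = 3 - (14 + m)*(U + m))
V = 0 (V = -0/1 = -0 = -3*0 = 0)
H(L) = L (H(L) = L + 3*0 = L + 0 = L)
H(14)*(S(-25, 32) - 1214) = 14*((3 - 1*32² - 14*(-25) - 14*32 - 1*(-25)*32) - 1214) = 14*((3 - 1*1024 + 350 - 448 + 800) - 1214) = 14*((3 - 1024 + 350 - 448 + 800) - 1214) = 14*(-319 - 1214) = 14*(-1533) = -21462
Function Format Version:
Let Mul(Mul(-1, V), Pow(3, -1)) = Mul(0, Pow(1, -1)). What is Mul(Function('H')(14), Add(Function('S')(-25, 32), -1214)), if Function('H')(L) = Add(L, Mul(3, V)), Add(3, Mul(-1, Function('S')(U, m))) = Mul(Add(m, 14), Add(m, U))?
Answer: -21462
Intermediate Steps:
Function('S')(U, m) = Add(3, Mul(-1, Add(14, m), Add(U, m))) (Function('S')(U, m) = Add(3, Mul(-1, Mul(Add(m, 14), Add(m, U)))) = Add(3, Mul(-1, Mul(Add(14, m), Add(U, m)))) = Add(3, Mul(-1, Add(14, m), Add(U, m))))
V = 0 (V = Mul(-3, Mul(0, Pow(1, -1))) = Mul(-3, Mul(0, 1)) = Mul(-3, 0) = 0)
Function('H')(L) = L (Function('H')(L) = Add(L, Mul(3, 0)) = Add(L, 0) = L)
Mul(Function('H')(14), Add(Function('S')(-25, 32), -1214)) = Mul(14, Add(Add(3, Mul(-1, Pow(32, 2)), Mul(-14, -25), Mul(-14, 32), Mul(-1, -25, 32)), -1214)) = Mul(14, Add(Add(3, Mul(-1, 1024), 350, -448, 800), -1214)) = Mul(14, Add(Add(3, -1024, 350, -448, 800), -1214)) = Mul(14, Add(-319, -1214)) = Mul(14, -1533) = -21462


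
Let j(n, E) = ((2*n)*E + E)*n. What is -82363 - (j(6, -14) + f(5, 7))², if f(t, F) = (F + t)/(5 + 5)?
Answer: -31805191/25 ≈ -1.2722e+6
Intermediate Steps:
f(t, F) = F/10 + t/10 (f(t, F) = (F + t)/10 = (F + t)*(⅒) = F/10 + t/10)
j(n, E) = n*(E + 2*E*n) (j(n, E) = (2*E*n + E)*n = (E + 2*E*n)*n = n*(E + 2*E*n))
-82363 - (j(6, -14) + f(5, 7))² = -82363 - (-14*6*(1 + 2*6) + ((⅒)*7 + (⅒)*5))² = -82363 - (-14*6*(1 + 12) + (7/10 + ½))² = -82363 - (-14*6*13 + 6/5)² = -82363 - (-1092 + 6/5)² = -82363 - (-5454/5)² = -82363 - 1*29746116/25 = -82363 - 29746116/25 = -31805191/25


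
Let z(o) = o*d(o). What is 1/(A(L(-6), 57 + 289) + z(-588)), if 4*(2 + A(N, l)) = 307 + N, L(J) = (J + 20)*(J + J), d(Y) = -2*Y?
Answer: -4/2765821 ≈ -1.4462e-6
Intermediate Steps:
L(J) = 2*J*(20 + J) (L(J) = (20 + J)*(2*J) = 2*J*(20 + J))
A(N, l) = 299/4 + N/4 (A(N, l) = -2 + (307 + N)/4 = -2 + (307/4 + N/4) = 299/4 + N/4)
z(o) = -2*o**2 (z(o) = o*(-2*o) = -2*o**2)
1/(A(L(-6), 57 + 289) + z(-588)) = 1/((299/4 + (2*(-6)*(20 - 6))/4) - 2*(-588)**2) = 1/((299/4 + (2*(-6)*14)/4) - 2*345744) = 1/((299/4 + (1/4)*(-168)) - 691488) = 1/((299/4 - 42) - 691488) = 1/(131/4 - 691488) = 1/(-2765821/4) = -4/2765821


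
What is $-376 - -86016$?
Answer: $85640$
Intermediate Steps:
$-376 - -86016 = -376 + 86016 = 85640$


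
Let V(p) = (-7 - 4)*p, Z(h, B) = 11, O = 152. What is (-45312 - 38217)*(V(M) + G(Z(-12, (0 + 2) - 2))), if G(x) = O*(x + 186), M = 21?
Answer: -2481897177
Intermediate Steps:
V(p) = -11*p
G(x) = 28272 + 152*x (G(x) = 152*(x + 186) = 152*(186 + x) = 28272 + 152*x)
(-45312 - 38217)*(V(M) + G(Z(-12, (0 + 2) - 2))) = (-45312 - 38217)*(-11*21 + (28272 + 152*11)) = -83529*(-231 + (28272 + 1672)) = -83529*(-231 + 29944) = -83529*29713 = -2481897177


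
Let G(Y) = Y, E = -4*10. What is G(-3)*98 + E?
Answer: -334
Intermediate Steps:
E = -40
G(-3)*98 + E = -3*98 - 40 = -294 - 40 = -334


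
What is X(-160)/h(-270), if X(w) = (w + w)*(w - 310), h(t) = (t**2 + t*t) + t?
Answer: 15040/14553 ≈ 1.0335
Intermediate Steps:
h(t) = t + 2*t**2 (h(t) = (t**2 + t**2) + t = 2*t**2 + t = t + 2*t**2)
X(w) = 2*w*(-310 + w) (X(w) = (2*w)*(-310 + w) = 2*w*(-310 + w))
X(-160)/h(-270) = (2*(-160)*(-310 - 160))/((-270*(1 + 2*(-270)))) = (2*(-160)*(-470))/((-270*(1 - 540))) = 150400/((-270*(-539))) = 150400/145530 = 150400*(1/145530) = 15040/14553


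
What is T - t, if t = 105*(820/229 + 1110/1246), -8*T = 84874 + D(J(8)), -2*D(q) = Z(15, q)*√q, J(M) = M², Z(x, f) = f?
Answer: -900577029/81524 ≈ -11047.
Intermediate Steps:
D(q) = -q^(3/2)/2 (D(q) = -q*√q/2 = -q^(3/2)/2)
T = -42309/4 (T = -(84874 - (8²)^(3/2)/2)/8 = -(84874 - 64^(3/2)/2)/8 = -(84874 - ½*512)/8 = -(84874 - 256)/8 = -⅛*84618 = -42309/4 ≈ -10577.)
t = 9569325/20381 (t = 105*(820*(1/229) + 1110*(1/1246)) = 105*(820/229 + 555/623) = 105*(637955/142667) = 9569325/20381 ≈ 469.52)
T - t = -42309/4 - 1*9569325/20381 = -42309/4 - 9569325/20381 = -900577029/81524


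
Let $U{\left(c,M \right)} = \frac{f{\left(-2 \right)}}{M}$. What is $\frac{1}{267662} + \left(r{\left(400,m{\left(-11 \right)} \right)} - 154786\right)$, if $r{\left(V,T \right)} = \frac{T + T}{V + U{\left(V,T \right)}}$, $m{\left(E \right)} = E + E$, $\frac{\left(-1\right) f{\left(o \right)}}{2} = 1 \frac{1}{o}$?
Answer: $- \frac{364545735679285}{2355157938} \approx -1.5479 \cdot 10^{5}$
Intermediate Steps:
$f{\left(o \right)} = - \frac{2}{o}$ ($f{\left(o \right)} = - 2 \cdot 1 \frac{1}{o} = - \frac{2}{o}$)
$m{\left(E \right)} = 2 E$
$U{\left(c,M \right)} = \frac{1}{M}$ ($U{\left(c,M \right)} = \frac{\left(-2\right) \frac{1}{-2}}{M} = \frac{\left(-2\right) \left(- \frac{1}{2}\right)}{M} = 1 \frac{1}{M} = \frac{1}{M}$)
$r{\left(V,T \right)} = \frac{2 T}{V + \frac{1}{T}}$ ($r{\left(V,T \right)} = \frac{T + T}{V + \frac{1}{T}} = \frac{2 T}{V + \frac{1}{T}}$)
$\frac{1}{267662} + \left(r{\left(400,m{\left(-11 \right)} \right)} - 154786\right) = \frac{1}{267662} - \left(154786 - \frac{2 \left(2 \left(-11\right)\right)^{2}}{1 + 2 \left(-11\right) 400}\right) = \frac{1}{267662} - \left(154786 - \frac{2 \left(-22\right)^{2}}{1 - 8800}\right) = \frac{1}{267662} - \left(154786 - \frac{968}{1 - 8800}\right) = \frac{1}{267662} - \left(154786 - \frac{968}{-8799}\right) = \frac{1}{267662} - \left(154786 - - \frac{968}{8799}\right) = \frac{1}{267662} - \frac{1361962982}{8799} = - \frac{364545735679285}{2355157938}$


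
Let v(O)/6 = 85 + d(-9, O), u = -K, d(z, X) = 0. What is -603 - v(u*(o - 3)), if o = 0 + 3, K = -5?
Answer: -1113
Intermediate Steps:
o = 3
u = 5 (u = -1*(-5) = 5)
v(O) = 510 (v(O) = 6*(85 + 0) = 6*85 = 510)
-603 - v(u*(o - 3)) = -603 - 1*510 = -603 - 510 = -1113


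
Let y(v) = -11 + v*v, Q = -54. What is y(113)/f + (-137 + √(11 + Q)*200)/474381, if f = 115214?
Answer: 3018184240/27327666267 + 200*I*√43/474381 ≈ 0.11044 + 0.0027646*I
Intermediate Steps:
y(v) = -11 + v²
y(113)/f + (-137 + √(11 + Q)*200)/474381 = (-11 + 113²)/115214 + (-137 + √(11 - 54)*200)/474381 = (-11 + 12769)*(1/115214) + (-137 + √(-43)*200)*(1/474381) = 12758*(1/115214) + (-137 + (I*√43)*200)*(1/474381) = 6379/57607 + (-137 + 200*I*√43)*(1/474381) = 6379/57607 + (-137/474381 + 200*I*√43/474381) = 3018184240/27327666267 + 200*I*√43/474381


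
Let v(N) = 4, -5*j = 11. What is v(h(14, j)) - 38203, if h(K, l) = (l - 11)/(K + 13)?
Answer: -38199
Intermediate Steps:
j = -11/5 (j = -⅕*11 = -11/5 ≈ -2.2000)
h(K, l) = (-11 + l)/(13 + K)
v(h(14, j)) - 38203 = 4 - 38203 = -38199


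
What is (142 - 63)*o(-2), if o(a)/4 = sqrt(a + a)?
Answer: 632*I ≈ 632.0*I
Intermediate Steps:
o(a) = 4*sqrt(2)*sqrt(a) (o(a) = 4*sqrt(a + a) = 4*sqrt(2*a) = 4*(sqrt(2)*sqrt(a)) = 4*sqrt(2)*sqrt(a))
(142 - 63)*o(-2) = (142 - 63)*(4*sqrt(2)*sqrt(-2)) = 79*(4*sqrt(2)*(I*sqrt(2))) = 79*(8*I) = 632*I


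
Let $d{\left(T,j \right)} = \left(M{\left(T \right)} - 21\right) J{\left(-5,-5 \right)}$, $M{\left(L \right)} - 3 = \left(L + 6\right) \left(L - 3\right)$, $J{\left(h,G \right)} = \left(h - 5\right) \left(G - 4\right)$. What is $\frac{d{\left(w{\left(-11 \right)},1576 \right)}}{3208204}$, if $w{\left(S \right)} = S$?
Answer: $\frac{1170}{802051} \approx 0.0014588$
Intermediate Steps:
$J{\left(h,G \right)} = \left(-5 + h\right) \left(-4 + G\right)$
$M{\left(L \right)} = 3 + \left(-3 + L\right) \left(6 + L\right)$ ($M{\left(L \right)} = 3 + \left(L + 6\right) \left(L - 3\right) = 3 + \left(6 + L\right) \left(-3 + L\right) = 3 + \left(-3 + L\right) \left(6 + L\right)$)
$d{\left(T,j \right)} = -3240 + 90 T^{2} + 270 T$ ($d{\left(T,j \right)} = \left(\left(-15 + T^{2} + 3 T\right) - 21\right) \left(20 - -25 - -20 - -25\right) = \left(-36 + T^{2} + 3 T\right) \left(20 + 25 + 20 + 25\right) = \left(-36 + T^{2} + 3 T\right) 90 = -3240 + 90 T^{2} + 270 T$)
$\frac{d{\left(w{\left(-11 \right)},1576 \right)}}{3208204} = \frac{-3240 + 90 \left(-11\right)^{2} + 270 \left(-11\right)}{3208204} = \left(-3240 + 90 \cdot 121 - 2970\right) \frac{1}{3208204} = \left(-3240 + 10890 - 2970\right) \frac{1}{3208204} = 4680 \cdot \frac{1}{3208204} = \frac{1170}{802051}$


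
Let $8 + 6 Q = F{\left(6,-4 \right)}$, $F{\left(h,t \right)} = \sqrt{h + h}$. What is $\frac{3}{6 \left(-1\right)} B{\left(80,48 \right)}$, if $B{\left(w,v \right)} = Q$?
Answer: $\frac{2}{3} - \frac{\sqrt{3}}{6} \approx 0.37799$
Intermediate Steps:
$F{\left(h,t \right)} = \sqrt{2} \sqrt{h}$ ($F{\left(h,t \right)} = \sqrt{2 h} = \sqrt{2} \sqrt{h}$)
$Q = - \frac{4}{3} + \frac{\sqrt{3}}{3}$ ($Q = - \frac{4}{3} + \frac{\sqrt{2} \sqrt{6}}{6} = - \frac{4}{3} + \frac{2 \sqrt{3}}{6} = - \frac{4}{3} + \frac{\sqrt{3}}{3} \approx -0.75598$)
$B{\left(w,v \right)} = - \frac{4}{3} + \frac{\sqrt{3}}{3}$
$\frac{3}{6 \left(-1\right)} B{\left(80,48 \right)} = \frac{3}{6 \left(-1\right)} \left(- \frac{4}{3} + \frac{\sqrt{3}}{3}\right) = \frac{3}{-6} \left(- \frac{4}{3} + \frac{\sqrt{3}}{3}\right) = 3 \left(- \frac{1}{6}\right) \left(- \frac{4}{3} + \frac{\sqrt{3}}{3}\right) = - \frac{- \frac{4}{3} + \frac{\sqrt{3}}{3}}{2} = \frac{2}{3} - \frac{\sqrt{3}}{6}$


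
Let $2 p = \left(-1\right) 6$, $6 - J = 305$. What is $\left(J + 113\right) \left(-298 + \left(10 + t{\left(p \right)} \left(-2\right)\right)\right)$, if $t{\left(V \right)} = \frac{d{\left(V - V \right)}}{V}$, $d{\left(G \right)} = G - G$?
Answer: $53568$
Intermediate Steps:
$J = -299$ ($J = 6 - 305 = -299$)
$p = -3$ ($p = \frac{\left(-1\right) 6}{2} = \frac{1}{2} \left(-6\right) = -3$)
$d{\left(G \right)} = 0$
$t{\left(V \right)} = 0$ ($t{\left(V \right)} = \frac{0}{V} = 0$)
$\left(J + 113\right) \left(-298 + \left(10 + t{\left(p \right)} \left(-2\right)\right)\right) = \left(-299 + 113\right) \left(-298 + \left(10 + 0 \left(-2\right)\right)\right) = - 186 \left(-298 + \left(10 + 0\right)\right) = - 186 \left(-298 + 10\right) = \left(-186\right) \left(-288\right) = 53568$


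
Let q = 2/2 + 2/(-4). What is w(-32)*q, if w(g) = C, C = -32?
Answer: -16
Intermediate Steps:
w(g) = -32
q = ½ (q = 2*(½) + 2*(-¼) = 1 - ½ = ½ ≈ 0.50000)
w(-32)*q = -32*½ = -16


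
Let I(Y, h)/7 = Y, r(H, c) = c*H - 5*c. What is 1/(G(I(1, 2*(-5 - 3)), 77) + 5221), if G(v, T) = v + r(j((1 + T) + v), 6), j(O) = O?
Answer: 1/5708 ≈ 0.00017519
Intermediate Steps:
r(H, c) = -5*c + H*c (r(H, c) = H*c - 5*c = -5*c + H*c)
I(Y, h) = 7*Y
G(v, T) = -24 + 6*T + 7*v (G(v, T) = v + 6*(-5 + ((1 + T) + v)) = v + 6*(-5 + (1 + T + v)) = v + 6*(-4 + T + v) = v + (-24 + 6*T + 6*v) = -24 + 6*T + 7*v)
1/(G(I(1, 2*(-5 - 3)), 77) + 5221) = 1/((-24 + 6*77 + 7*(7*1)) + 5221) = 1/((-24 + 462 + 7*7) + 5221) = 1/((-24 + 462 + 49) + 5221) = 1/(487 + 5221) = 1/5708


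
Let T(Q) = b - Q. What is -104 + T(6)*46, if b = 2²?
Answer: -196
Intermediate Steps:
b = 4
T(Q) = 4 - Q
-104 + T(6)*46 = -104 + (4 - 1*6)*46 = -104 + (4 - 6)*46 = -104 - 2*46 = -104 - 92 = -196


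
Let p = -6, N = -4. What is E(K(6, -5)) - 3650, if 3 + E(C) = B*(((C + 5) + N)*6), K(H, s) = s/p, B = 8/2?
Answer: -3609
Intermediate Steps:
B = 4 (B = 8*(1/2) = 4)
K(H, s) = -s/6 (K(H, s) = s/(-6) = s*(-1/6) = -s/6)
E(C) = 21 + 24*C (E(C) = -3 + 4*(((C + 5) - 4)*6) = -3 + 4*(((5 + C) - 4)*6) = -3 + 4*((1 + C)*6) = -3 + 4*(6 + 6*C) = -3 + (24 + 24*C) = 21 + 24*C)
E(K(6, -5)) - 3650 = (21 + 24*(-1/6*(-5))) - 3650 = (21 + 24*(5/6)) - 3650 = (21 + 20) - 3650 = 41 - 3650 = -3609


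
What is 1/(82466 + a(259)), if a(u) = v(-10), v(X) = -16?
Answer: 1/82450 ≈ 1.2129e-5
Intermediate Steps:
a(u) = -16
1/(82466 + a(259)) = 1/(82466 - 16) = 1/82450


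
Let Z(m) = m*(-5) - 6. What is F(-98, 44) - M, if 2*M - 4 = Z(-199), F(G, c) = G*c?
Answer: -9617/2 ≈ -4808.5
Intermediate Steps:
Z(m) = -6 - 5*m (Z(m) = -5*m - 6 = -6 - 5*m)
M = 993/2 (M = 2 + (-6 - 5*(-199))/2 = 2 + (-6 + 995)/2 = 2 + (½)*989 = 2 + 989/2 = 993/2 ≈ 496.50)
F(-98, 44) - M = -98*44 - 1*993/2 = -4312 - 993/2 = -9617/2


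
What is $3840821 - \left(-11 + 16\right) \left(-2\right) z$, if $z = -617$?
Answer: $3834651$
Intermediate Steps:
$3840821 - \left(-11 + 16\right) \left(-2\right) z = 3840821 - \left(-11 + 16\right) \left(-2\right) \left(-617\right) = 3840821 - 5 \left(-2\right) \left(-617\right) = 3840821 - \left(-10\right) \left(-617\right) = 3840821 - 6170 = 3834651$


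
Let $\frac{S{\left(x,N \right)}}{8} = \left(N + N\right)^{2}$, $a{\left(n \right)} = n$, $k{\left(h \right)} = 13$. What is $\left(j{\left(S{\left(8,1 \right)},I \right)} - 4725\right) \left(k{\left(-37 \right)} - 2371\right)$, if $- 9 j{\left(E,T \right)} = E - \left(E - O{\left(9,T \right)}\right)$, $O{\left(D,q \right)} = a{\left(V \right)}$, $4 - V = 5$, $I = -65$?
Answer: $11141288$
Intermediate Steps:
$V = -1$ ($V = 4 - 5 = -1$)
$O{\left(D,q \right)} = -1$
$S{\left(x,N \right)} = 32 N^{2}$ ($S{\left(x,N \right)} = 8 \left(N + N\right)^{2} = 8 \left(2 N\right)^{2} = 8 \cdot 4 N^{2} = 32 N^{2}$)
$j{\left(E,T \right)} = \frac{1}{9}$ ($j{\left(E,T \right)} = - \frac{E - \left(1 + E\right)}{9} = \left(- \frac{1}{9}\right) \left(-1\right) = \frac{1}{9}$)
$\left(j{\left(S{\left(8,1 \right)},I \right)} - 4725\right) \left(k{\left(-37 \right)} - 2371\right) = \left(\frac{1}{9} - 4725\right) \left(13 - 2371\right) = \left(- \frac{42524}{9}\right) \left(-2358\right) = 11141288$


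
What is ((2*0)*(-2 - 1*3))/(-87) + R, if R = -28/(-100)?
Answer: 7/25 ≈ 0.28000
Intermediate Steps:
R = 7/25 (R = -28*(-1/100) = 7/25 ≈ 0.28000)
((2*0)*(-2 - 1*3))/(-87) + R = ((2*0)*(-2 - 1*3))/(-87) + 7/25 = (0*(-2 - 3))*(-1/87) + 7/25 = (0*(-5))*(-1/87) + 7/25 = 0*(-1/87) + 7/25 = 0 + 7/25 = 7/25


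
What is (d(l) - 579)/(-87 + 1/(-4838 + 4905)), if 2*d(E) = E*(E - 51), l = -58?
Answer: -86497/2914 ≈ -29.683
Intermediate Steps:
d(E) = E*(-51 + E)/2 (d(E) = (E*(E - 51))/2 = (E*(-51 + E))/2 = E*(-51 + E)/2)
(d(l) - 579)/(-87 + 1/(-4838 + 4905)) = ((½)*(-58)*(-51 - 58) - 579)/(-87 + 1/(-4838 + 4905)) = ((½)*(-58)*(-109) - 579)/(-87 + 1/67) = (3161 - 579)/(-87 + 1/67) = 2582/(-5828/67) = 2582*(-67/5828) = -86497/2914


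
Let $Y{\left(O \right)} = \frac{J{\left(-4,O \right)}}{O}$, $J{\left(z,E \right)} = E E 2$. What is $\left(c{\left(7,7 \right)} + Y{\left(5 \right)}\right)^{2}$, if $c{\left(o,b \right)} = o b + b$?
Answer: $4356$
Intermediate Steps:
$c{\left(o,b \right)} = b + b o$ ($c{\left(o,b \right)} = b o + b = b + b o$)
$J{\left(z,E \right)} = 2 E^{2}$ ($J{\left(z,E \right)} = E^{2} \cdot 2 = 2 E^{2}$)
$Y{\left(O \right)} = 2 O$ ($Y{\left(O \right)} = \frac{2 O^{2}}{O} = 2 O$)
$\left(c{\left(7,7 \right)} + Y{\left(5 \right)}\right)^{2} = \left(7 \left(1 + 7\right) + 2 \cdot 5\right)^{2} = \left(7 \cdot 8 + 10\right)^{2} = \left(56 + 10\right)^{2} = 66^{2} = 4356$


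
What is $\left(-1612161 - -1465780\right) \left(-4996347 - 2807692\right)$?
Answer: $1142363032859$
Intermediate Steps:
$\left(-1612161 - -1465780\right) \left(-4996347 - 2807692\right) = \left(-1612161 + 1465780\right) \left(-7804039\right) = \left(-146381\right) \left(-7804039\right) = 1142363032859$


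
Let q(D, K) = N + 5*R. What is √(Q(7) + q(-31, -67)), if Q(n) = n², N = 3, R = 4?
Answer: 6*√2 ≈ 8.4853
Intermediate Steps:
q(D, K) = 23 (q(D, K) = 3 + 5*4 = 3 + 20 = 23)
√(Q(7) + q(-31, -67)) = √(7² + 23) = √(49 + 23) = √72 = 6*√2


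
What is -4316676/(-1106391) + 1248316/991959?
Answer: 145207466560/28140884871 ≈ 5.1600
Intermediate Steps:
-4316676/(-1106391) + 1248316/991959 = -4316676*(-1/1106391) + 1248316*(1/991959) = 110684/28369 + 1248316/991959 = 145207466560/28140884871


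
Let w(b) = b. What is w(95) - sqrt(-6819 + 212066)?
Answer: 95 - sqrt(205247) ≈ -358.04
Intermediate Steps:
w(95) - sqrt(-6819 + 212066) = 95 - sqrt(-6819 + 212066) = 95 - sqrt(205247)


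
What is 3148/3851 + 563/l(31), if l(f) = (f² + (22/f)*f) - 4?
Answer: 5250005/3770129 ≈ 1.3925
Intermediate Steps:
l(f) = 18 + f² (l(f) = (f² + 22) - 4 = (22 + f²) - 4 = 18 + f²)
3148/3851 + 563/l(31) = 3148/3851 + 563/(18 + 31²) = 3148*(1/3851) + 563/(18 + 961) = 3148/3851 + 563/979 = 5250005/3770129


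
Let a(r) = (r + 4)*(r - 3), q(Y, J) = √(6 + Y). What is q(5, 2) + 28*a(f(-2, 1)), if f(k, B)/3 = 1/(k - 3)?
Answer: -8568/25 + √11 ≈ -339.40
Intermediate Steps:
f(k, B) = 3/(-3 + k) (f(k, B) = 3/(k - 3) = 3/(-3 + k))
a(r) = (-3 + r)*(4 + r) (a(r) = (4 + r)*(-3 + r) = (-3 + r)*(4 + r))
q(5, 2) + 28*a(f(-2, 1)) = √(6 + 5) + 28*(-12 + 3/(-3 - 2) + (3/(-3 - 2))²) = √11 + 28*(-12 + 3/(-5) + (3/(-5))²) = √11 + 28*(-12 + 3*(-⅕) + (3*(-⅕))²) = √11 + 28*(-12 - ⅗ + (-⅗)²) = √11 + 28*(-12 - ⅗ + 9/25) = √11 + 28*(-306/25) = √11 - 8568/25 = -8568/25 + √11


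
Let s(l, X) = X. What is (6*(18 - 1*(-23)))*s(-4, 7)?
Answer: 1722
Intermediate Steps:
(6*(18 - 1*(-23)))*s(-4, 7) = (6*(18 - 1*(-23)))*7 = (6*(18 + 23))*7 = (6*41)*7 = 246*7 = 1722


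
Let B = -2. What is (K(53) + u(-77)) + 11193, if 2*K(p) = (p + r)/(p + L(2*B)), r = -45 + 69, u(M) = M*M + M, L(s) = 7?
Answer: 2045477/120 ≈ 17046.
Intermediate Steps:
u(M) = M + M² (u(M) = M² + M = M + M²)
r = 24
K(p) = (24 + p)/(2*(7 + p)) (K(p) = ((p + 24)/(p + 7))/2 = ((24 + p)/(7 + p))/2 = (24 + p)/(2*(7 + p)))
(K(53) + u(-77)) + 11193 = ((24 + 53)/(2*(7 + 53)) - 77*(1 - 77)) + 11193 = ((½)*77/60 - 77*(-76)) + 11193 = ((½)*(1/60)*77 + 5852) + 11193 = (77/120 + 5852) + 11193 = 702317/120 + 11193 = 2045477/120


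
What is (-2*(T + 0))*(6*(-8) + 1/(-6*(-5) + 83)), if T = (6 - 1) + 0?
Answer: 54230/113 ≈ 479.91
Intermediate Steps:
T = 5 (T = 5 + 0 = 5)
(-2*(T + 0))*(6*(-8) + 1/(-6*(-5) + 83)) = (-2*(5 + 0))*(6*(-8) + 1/(-6*(-5) + 83)) = (-2*5)*(-48 + 1/(-2*(-15) + 83)) = -10*(-48 + 1/(30 + 83)) = -10*(-48 + 1/113) = -10*(-5423/113) = 54230/113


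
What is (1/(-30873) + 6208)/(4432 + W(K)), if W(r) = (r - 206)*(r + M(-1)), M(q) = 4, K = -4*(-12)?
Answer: -191659583/116823432 ≈ -1.6406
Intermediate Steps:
K = 48
W(r) = (-206 + r)*(4 + r) (W(r) = (r - 206)*(r + 4) = (-206 + r)*(4 + r))
(1/(-30873) + 6208)/(4432 + W(K)) = (1/(-30873) + 6208)/(4432 + (-824 + 48**2 - 202*48)) = (-1/30873 + 6208)/(4432 + (-824 + 2304 - 9696)) = 191659583/(30873*(4432 - 8216)) = (191659583/30873)/(-3784) = (191659583/30873)*(-1/3784) = -191659583/116823432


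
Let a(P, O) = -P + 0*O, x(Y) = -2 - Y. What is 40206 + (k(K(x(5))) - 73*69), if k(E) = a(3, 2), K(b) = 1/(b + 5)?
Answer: 35166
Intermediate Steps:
a(P, O) = -P (a(P, O) = -P + 0 = -P)
K(b) = 1/(5 + b)
k(E) = -3 (k(E) = -1*3 = -3)
40206 + (k(K(x(5))) - 73*69) = 40206 + (-3 - 73*69) = 40206 + (-3 - 5037) = 40206 - 5040 = 35166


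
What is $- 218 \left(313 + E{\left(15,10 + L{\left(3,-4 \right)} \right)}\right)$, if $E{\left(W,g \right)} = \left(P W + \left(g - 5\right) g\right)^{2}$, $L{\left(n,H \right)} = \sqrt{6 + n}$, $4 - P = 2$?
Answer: $-3982642$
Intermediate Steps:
$P = 2$ ($P = 4 - 2 = 2$)
$E{\left(W,g \right)} = \left(2 W + g \left(-5 + g\right)\right)^{2}$ ($E{\left(W,g \right)} = \left(2 W + \left(g - 5\right) g\right)^{2} = \left(2 W + \left(-5 + g\right) g\right)^{2} = \left(2 W + g \left(-5 + g\right)\right)^{2}$)
$- 218 \left(313 + E{\left(15,10 + L{\left(3,-4 \right)} \right)}\right) = - 218 \left(313 + \left(\left(10 + \sqrt{6 + 3}\right)^{2} - 5 \left(10 + \sqrt{6 + 3}\right) + 2 \cdot 15\right)^{2}\right) = - 218 \left(313 + \left(\left(10 + \sqrt{9}\right)^{2} - 5 \left(10 + \sqrt{9}\right) + 30\right)^{2}\right) = - 218 \left(313 + \left(\left(10 + 3\right)^{2} - 5 \left(10 + 3\right) + 30\right)^{2}\right) = - 218 \left(313 + \left(13^{2} - 65 + 30\right)^{2}\right) = - 218 \left(313 + \left(169 - 65 + 30\right)^{2}\right) = - 218 \left(313 + 134^{2}\right) = - 218 \left(313 + 17956\right) = \left(-218\right) 18269 = -3982642$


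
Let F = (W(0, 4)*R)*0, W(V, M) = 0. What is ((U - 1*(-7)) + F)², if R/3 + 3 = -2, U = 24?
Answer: 961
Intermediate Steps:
R = -15 (R = -9 + 3*(-2) = -9 - 6 = -15)
F = 0 (F = (0*(-15))*0 = 0*0 = 0)
((U - 1*(-7)) + F)² = ((24 - 1*(-7)) + 0)² = ((24 + 7) + 0)² = (31 + 0)² = 31² = 961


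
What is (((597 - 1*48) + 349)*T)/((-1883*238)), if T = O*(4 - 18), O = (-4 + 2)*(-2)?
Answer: 3592/32011 ≈ 0.11221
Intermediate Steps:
O = 4 (O = -2*(-2) = 4)
T = -56 (T = 4*(4 - 18) = 4*(-14) = -56)
(((597 - 1*48) + 349)*T)/((-1883*238)) = (((597 - 1*48) + 349)*(-56))/((-1883*238)) = (((597 - 48) + 349)*(-56))/(-448154) = ((549 + 349)*(-56))*(-1/448154) = (898*(-56))*(-1/448154) = -50288*(-1/448154) = 3592/32011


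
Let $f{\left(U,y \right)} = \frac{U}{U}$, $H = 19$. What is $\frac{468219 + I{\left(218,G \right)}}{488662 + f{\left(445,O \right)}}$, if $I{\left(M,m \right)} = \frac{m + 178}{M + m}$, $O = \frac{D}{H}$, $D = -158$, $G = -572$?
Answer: $\frac{11839280}{12356193} \approx 0.95817$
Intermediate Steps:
$O = - \frac{158}{19} \approx -8.3158$
$f{\left(U,y \right)} = 1$
$I{\left(M,m \right)} = \frac{178 + m}{M + m}$
$\frac{468219 + I{\left(218,G \right)}}{488662 + f{\left(445,O \right)}} = \frac{468219 + \frac{178 - 572}{218 - 572}}{488662 + 1} = \frac{468219 + \frac{1}{-354} \left(-394\right)}{488663} = \left(468219 - - \frac{197}{177}\right) \frac{1}{488663} = \left(468219 + \frac{197}{177}\right) \frac{1}{488663} = \frac{82874960}{177} \cdot \frac{1}{488663} = \frac{11839280}{12356193}$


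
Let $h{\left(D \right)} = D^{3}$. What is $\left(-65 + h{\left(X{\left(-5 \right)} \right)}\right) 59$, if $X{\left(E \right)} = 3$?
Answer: $-2242$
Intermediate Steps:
$\left(-65 + h{\left(X{\left(-5 \right)} \right)}\right) 59 = \left(-65 + 3^{3}\right) 59 = \left(-65 + 27\right) 59 = \left(-38\right) 59 = -2242$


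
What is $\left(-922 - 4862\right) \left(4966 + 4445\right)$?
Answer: $-54433224$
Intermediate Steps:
$\left(-922 - 4862\right) \left(4966 + 4445\right) = \left(-5784\right) 9411 = -54433224$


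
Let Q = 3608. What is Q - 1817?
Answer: 1791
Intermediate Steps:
Q - 1817 = 3608 - 1817 = 1791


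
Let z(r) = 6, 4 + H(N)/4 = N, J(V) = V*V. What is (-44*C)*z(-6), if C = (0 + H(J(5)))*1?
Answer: -22176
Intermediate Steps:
J(V) = V²
H(N) = -16 + 4*N
C = 84 (C = (0 + (-16 + 4*5²))*1 = (0 + (-16 + 4*25))*1 = (0 + (-16 + 100))*1 = (0 + 84)*1 = 84*1 = 84)
(-44*C)*z(-6) = -44*84*6 = -3696*6 = -22176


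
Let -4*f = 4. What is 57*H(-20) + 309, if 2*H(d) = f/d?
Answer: 12417/40 ≈ 310.42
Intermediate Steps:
f = -1 (f = -¼*4 = -1)
H(d) = -1/(2*d) (H(d) = (-1/d)/2 = -1/(2*d))
57*H(-20) + 309 = 57*(-½/(-20)) + 309 = 57*(-½*(-1/20)) + 309 = 57*(1/40) + 309 = 57/40 + 309 = 12417/40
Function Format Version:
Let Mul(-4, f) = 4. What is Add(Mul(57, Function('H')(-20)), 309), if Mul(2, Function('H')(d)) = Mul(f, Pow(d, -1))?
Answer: Rational(12417, 40) ≈ 310.42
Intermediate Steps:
f = -1 (f = Mul(Rational(-1, 4), 4) = -1)
Function('H')(d) = Mul(Rational(-1, 2), Pow(d, -1)) (Function('H')(d) = Mul(Rational(1, 2), Mul(-1, Pow(d, -1))) = Mul(Rational(-1, 2), Pow(d, -1)))
Add(Mul(57, Function('H')(-20)), 309) = Add(Mul(57, Mul(Rational(-1, 2), Pow(-20, -1))), 309) = Add(Mul(57, Mul(Rational(-1, 2), Rational(-1, 20))), 309) = Add(Mul(57, Rational(1, 40)), 309) = Add(Rational(57, 40), 309) = Rational(12417, 40)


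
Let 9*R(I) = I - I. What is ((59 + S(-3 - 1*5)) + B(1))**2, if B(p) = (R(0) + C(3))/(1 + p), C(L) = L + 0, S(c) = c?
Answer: 11025/4 ≈ 2756.3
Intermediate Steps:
R(I) = 0 (R(I) = (I - I)/9 = (1/9)*0 = 0)
C(L) = L
B(p) = 3/(1 + p) (B(p) = (0 + 3)/(1 + p) = 3/(1 + p))
((59 + S(-3 - 1*5)) + B(1))**2 = ((59 + (-3 - 1*5)) + 3/(1 + 1))**2 = ((59 + (-3 - 5)) + 3/2)**2 = ((59 - 8) + 3*(1/2))**2 = (51 + 3/2)**2 = (105/2)**2 = 11025/4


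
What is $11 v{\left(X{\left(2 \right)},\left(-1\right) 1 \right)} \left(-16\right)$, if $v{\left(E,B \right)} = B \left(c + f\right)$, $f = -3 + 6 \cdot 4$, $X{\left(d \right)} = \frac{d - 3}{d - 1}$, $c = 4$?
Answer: $4400$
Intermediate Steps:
$X{\left(d \right)} = \frac{-3 + d}{-1 + d}$
$f = 21$ ($f = -3 + 24 = 21$)
$v{\left(E,B \right)} = 25 B$ ($v{\left(E,B \right)} = B \left(4 + 21\right) = B 25 = 25 B$)
$11 v{\left(X{\left(2 \right)},\left(-1\right) 1 \right)} \left(-16\right) = 11 \cdot 25 \left(\left(-1\right) 1\right) \left(-16\right) = 11 \cdot 25 \left(-1\right) \left(-16\right) = 11 \left(-25\right) \left(-16\right) = \left(-275\right) \left(-16\right) = 4400$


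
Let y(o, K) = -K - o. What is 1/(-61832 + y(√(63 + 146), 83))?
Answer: -61915/3833467016 + √209/3833467016 ≈ -1.6147e-5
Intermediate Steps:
1/(-61832 + y(√(63 + 146), 83)) = 1/(-61832 + (-1*83 - √(63 + 146))) = 1/(-61832 + (-83 - √209)) = 1/(-61915 - √209)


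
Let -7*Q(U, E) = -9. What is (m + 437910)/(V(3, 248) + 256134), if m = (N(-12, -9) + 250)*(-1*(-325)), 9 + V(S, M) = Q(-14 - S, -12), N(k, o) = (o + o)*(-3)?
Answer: 1878485/896442 ≈ 2.0955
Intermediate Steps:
Q(U, E) = 9/7 (Q(U, E) = -⅐*(-9) = 9/7)
N(k, o) = -6*o (N(k, o) = (2*o)*(-3) = -6*o)
V(S, M) = -54/7 (V(S, M) = -9 + 9/7 = -54/7)
m = 98800 (m = (-6*(-9) + 250)*(-1*(-325)) = (54 + 250)*325 = 304*325 = 98800)
(m + 437910)/(V(3, 248) + 256134) = (98800 + 437910)/(-54/7 + 256134) = 536710/(1792884/7) = 536710*(7/1792884) = 1878485/896442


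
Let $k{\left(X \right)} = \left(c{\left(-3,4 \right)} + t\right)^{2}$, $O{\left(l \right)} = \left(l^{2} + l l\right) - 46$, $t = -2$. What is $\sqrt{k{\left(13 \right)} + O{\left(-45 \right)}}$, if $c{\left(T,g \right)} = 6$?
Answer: $2 \sqrt{1005} \approx 63.403$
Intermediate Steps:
$O{\left(l \right)} = -46 + 2 l^{2}$ ($O{\left(l \right)} = \left(l^{2} + l^{2}\right) - 46 = 2 l^{2} - 46 = -46 + 2 l^{2}$)
$k{\left(X \right)} = 16$ ($k{\left(X \right)} = \left(6 - 2\right)^{2} = 4^{2} = 16$)
$\sqrt{k{\left(13 \right)} + O{\left(-45 \right)}} = \sqrt{16 - \left(46 - 2 \left(-45\right)^{2}\right)} = \sqrt{16 + \left(-46 + 2 \cdot 2025\right)} = \sqrt{16 + \left(-46 + 4050\right)} = \sqrt{16 + 4004} = \sqrt{4020} = 2 \sqrt{1005}$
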